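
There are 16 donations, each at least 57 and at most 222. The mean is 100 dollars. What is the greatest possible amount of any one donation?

To make one donation as large as possible, make the other 15 as small as possible.
The total is 16 × 100 = 1600.
The other 15 contribute at least 15 × 57 = 855, leaving at most 1600 − 855 = 745.
But each donation is capped at 222, so the maximum is 222.
Achievable: one at 222 and the other 15 totalling 1378, which fits since 15 × 57 ≤ 1378 ≤ 15 × 222.

222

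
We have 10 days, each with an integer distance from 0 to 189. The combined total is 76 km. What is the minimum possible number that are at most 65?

Each value above 65 is at least 66, contributing at least 66 − 0 = 66 above the floor 0.
The sum exceeds the floor total 0 by 76, so at most ⌊76/66⌋ = 1 exceed 65, and at least 9 are ≤ 65.
Exactly 9 works: 9 values at 0 and 1 at 66 total 66; raise one of the low values by 10 (still ≤ 65) to hit 76.

9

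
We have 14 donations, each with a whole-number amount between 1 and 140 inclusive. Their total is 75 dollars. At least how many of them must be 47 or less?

Let j be the number exceeding 47. Then the total is ≥ 48·j + 1·(14 − j) = 14 + 47j.
So 47j ≤ 61 and j ≤ 1; hence at least 14 − 1 = 13 are ≤ 47.
Exactly 13 works: 13 values at 1 and 1 at 48 total 61; raise one of the low values by 14 (still ≤ 47) to hit 75.

13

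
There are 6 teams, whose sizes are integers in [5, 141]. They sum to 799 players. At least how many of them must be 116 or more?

5

If only k of them are at least 116, the other 6 − k are at most 115, so the total is at most k·141 + (6 − k)·115.
This must reach 799, so k·141 + (6 − k)·115 ≥ 799, giving k ≥ 5.
Exactly 5 works: 5 values at 141 and 1 at 115 total 820; lower one of the high values by 21 (still ≥ 116) to hit 799.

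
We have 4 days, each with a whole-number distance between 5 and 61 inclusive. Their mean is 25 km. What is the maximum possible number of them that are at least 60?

1

The total is 4 × 25 = 100.
If k of the values are ≥ 60, the total is ≥ 60k + 5(4 − k).
Setting 60k + 5(4 − k) ≤ 100 gives 55k ≤ 80, so k ≤ 1.
k = 1 is achieved by 1 value at 60 and 3 at 5, total 75; add 25 to one value (staying below 60) to reach 100.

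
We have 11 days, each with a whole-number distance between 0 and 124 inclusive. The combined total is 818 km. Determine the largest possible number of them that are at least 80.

10

Suppose k of them are at least 80. Those contribute at least 80 each and the other 11 − k at least 0 each.
So the total is at least 80k + 0(11 − k) = 0 + 80k. This must be ≤ 818, giving k ≤ 10.
k = 10 is achieved by 10 values at 80 and 1 at 0, total 800; add 18 to one value (staying below 80) to reach 818.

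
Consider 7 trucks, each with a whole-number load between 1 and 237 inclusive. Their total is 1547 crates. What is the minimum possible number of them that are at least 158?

6

Each value short of 158 is at most 157, costing at least 237 − 157 = 80 against the maximum total of 1659.
We can afford to lose at most 1659 − 1547 = 112, so at most ⌊112/80⌋ = 1 fall short, and at least 6 are ≥ 158.
Exactly 6 works: 6 values at 237 and 1 at 157 total 1579; lower one of the high values by 32 (still ≥ 158) to hit 1547.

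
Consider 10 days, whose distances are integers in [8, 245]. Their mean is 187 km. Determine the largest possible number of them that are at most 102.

The total is 10 × 187 = 1870.
Suppose k of them are at most 102. Those contribute at most 102 each and the rest at most 245 each.
So the total is at most 102k + 245(10 − k) = 2450 − 143k. This must still be ≥ 1870, so k ≤ 4.
k = 4 is achieved by 4 values at 102 and 6 at 245, total 1878; lower one of the 245's by 8 (still > 102) to reach 1870.

4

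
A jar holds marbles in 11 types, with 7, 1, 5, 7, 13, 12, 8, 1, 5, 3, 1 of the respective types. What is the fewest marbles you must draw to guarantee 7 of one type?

In the worst case you take as many as possible of each type without reaching 7: 6 + 1 + 5 + 6 + 6 + 6 + 6 + 1 + 5 + 3 + 1 = 46.
The next one must give 7 of some type, so 46 + 1 = 47.

47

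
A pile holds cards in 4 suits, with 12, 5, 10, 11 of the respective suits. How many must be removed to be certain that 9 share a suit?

In the worst case you take as many as possible of each suit without reaching 9: 8 + 5 + 8 + 8 = 29.
The next one must give 9 of some suit, so 29 + 1 = 30.

30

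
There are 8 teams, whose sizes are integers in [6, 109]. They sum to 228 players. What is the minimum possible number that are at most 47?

4

Let j be the number exceeding 47. Then the total is ≥ 48·j + 6·(8 − j) = 48 + 42j.
So 42j ≤ 180 and j ≤ 4; hence at least 8 − 4 = 4 are ≤ 47.
Exactly 4 works: 4 values at 6 and 4 at 48 total 216; raise one of the low values by 12 (still ≤ 47) to hit 228.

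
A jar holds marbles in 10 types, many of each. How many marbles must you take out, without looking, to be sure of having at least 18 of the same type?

In the worst case you draw 17 of each of the 10 types: 10 × 17 = 170.
One more forces 18 of some type, so 170 + 1 = 171.

171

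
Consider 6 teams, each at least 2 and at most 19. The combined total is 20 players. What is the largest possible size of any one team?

Maximizing one value means minimizing the remaining 5.
The other 5 contribute at least 5 × 2 = 10, leaving at most 20 − 10 = 10.
Since 10 ≤ 19, this is achievable: one at 10 and 5 at 2.

10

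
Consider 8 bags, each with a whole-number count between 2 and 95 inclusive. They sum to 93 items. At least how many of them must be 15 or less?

3

Let j be the number exceeding 15. Then the total is ≥ 16·j + 2·(8 − j) = 16 + 14j.
So 14j ≤ 77 and j ≤ 5; hence at least 8 − 5 = 3 are ≤ 15.
Exactly 3 works: 3 values at 2 and 5 at 16 total 86; raise one of the low values by 7 (still ≤ 15) to hit 93.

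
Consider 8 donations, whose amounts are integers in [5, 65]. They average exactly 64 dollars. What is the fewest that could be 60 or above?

7

The total is 8 × 64 = 512.
Each value short of 60 is at most 59, costing at least 65 − 59 = 6 against the maximum total of 520.
We can afford to lose at most 520 − 512 = 8, so at most ⌊8/6⌋ = 1 fall short, and at least 7 are ≥ 60.
Exactly 7 works: 7 values at 65 and 1 at 59 total 514; lower one of the high values by 2 (still ≥ 60) to hit 512.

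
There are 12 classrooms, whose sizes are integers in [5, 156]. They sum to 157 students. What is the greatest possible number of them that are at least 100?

1

If k of the values are ≥ 100, the total is ≥ 100k + 5(12 − k).
Setting 100k + 5(12 − k) ≤ 157 gives 95k ≤ 97, so k ≤ 1.
k = 1 is achieved by 1 value at 100 and 11 at 5, total 155; add 2 to one value (staying below 100) to reach 157.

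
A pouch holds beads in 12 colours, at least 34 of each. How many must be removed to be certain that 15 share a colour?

169

In the worst case you draw 14 of each of the 12 colours: 12 × 14 = 168.
One more forces 15 of some colour, so 168 + 1 = 169.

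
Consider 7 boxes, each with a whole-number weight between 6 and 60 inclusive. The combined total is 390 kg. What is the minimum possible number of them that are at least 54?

If only k of them are at least 54, the other 7 − k are at most 53, so the total is at most k·60 + (7 − k)·53.
This must reach 390, so k·60 + (7 − k)·53 ≥ 390, giving k ≥ 3.
Exactly 3 works: 3 values at 60 and 4 at 53 total 392; lower one of the high values by 2 (still ≥ 54) to hit 390.

3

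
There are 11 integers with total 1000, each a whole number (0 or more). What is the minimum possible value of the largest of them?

The average is 1000/11 > 90, so not all 11 can be 90 or less; the largest is ≥ 91.
Equality holds with 10 values of 91 and 1 value of 90.

91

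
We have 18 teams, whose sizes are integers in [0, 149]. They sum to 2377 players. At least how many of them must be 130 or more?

If only k of them are at least 130, the other 18 − k are at most 129, so the total is at most k·149 + (18 − k)·129.
This must reach 2377, so k·149 + (18 − k)·129 ≥ 2377, giving k ≥ 3.
Exactly 3 works: 3 values at 149 and 15 at 129 total 2382; lower one of the high values by 5 (still ≥ 130) to hit 2377.

3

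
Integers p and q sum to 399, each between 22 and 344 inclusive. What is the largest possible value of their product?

39800

With p + q fixed, pq peaks when the two are closest together.
Taking p = 199 and q = 200 (both in [22, 344]) gives pq = 39800.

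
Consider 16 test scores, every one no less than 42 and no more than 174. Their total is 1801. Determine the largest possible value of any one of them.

Maximizing one value means minimizing the remaining 15.
The other 15 contribute at least 15 × 42 = 630, leaving at most 1801 − 630 = 1171.
But each score is capped at 174, so the maximum is 174.
Achievable: one at 174 and the other 15 totalling 1627, which fits since 15 × 42 ≤ 1627 ≤ 15 × 174.

174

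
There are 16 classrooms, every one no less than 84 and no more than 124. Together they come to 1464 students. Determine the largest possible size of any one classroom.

To make one classroom as large as possible, make the other 15 as small as possible.
The other 15 contribute at least 15 × 84 = 1260, leaving at most 1464 − 1260 = 204.
But each classroom is capped at 124, so the maximum is 124.
Achievable: one at 124 and the other 15 totalling 1340, which fits since 15 × 84 ≤ 1340 ≤ 15 × 124.

124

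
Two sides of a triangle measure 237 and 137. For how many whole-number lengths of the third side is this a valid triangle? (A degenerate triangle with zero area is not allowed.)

273

The triangle inequality gives |237 − 137| < c < 237 + 137, i.e. 100 < c < 374.
So c can be any integer from 101 to 373: 273 values.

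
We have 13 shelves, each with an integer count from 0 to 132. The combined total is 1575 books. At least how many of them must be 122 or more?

Suppose at most 13 − j of them reach 122; then j values are ≤ 121 and the rest ≤ 132.
The total is then ≤ 121·j + 132·(13 − j) = 1716 − 11j. For this to be ≥ 1575 we need j ≤ 12, so at least 13 − 12 = 1 must reach 122.
Exactly 1 works: 1 value at 132 and 12 at 121 total 1584; lower one of the high values by 9 (still ≥ 122) to hit 1575.

1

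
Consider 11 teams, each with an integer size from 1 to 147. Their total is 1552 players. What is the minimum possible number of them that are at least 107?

10

If only k of them are at least 107, the other 11 − k are at most 106, so the total is at most k·147 + (11 − k)·106.
This must reach 1552, so k·147 + (11 − k)·106 ≥ 1552, giving k ≥ 10.
Exactly 10 works: 10 values at 147 and 1 at 106 total 1576; lower one of the high values by 24 (still ≥ 107) to hit 1552.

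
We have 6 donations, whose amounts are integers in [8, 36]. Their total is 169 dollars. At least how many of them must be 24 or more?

3

Each value short of 24 is at most 23, costing at least 36 − 23 = 13 against the maximum total of 216.
We can afford to lose at most 216 − 169 = 47, so at most ⌊47/13⌋ = 3 fall short, and at least 3 are ≥ 24.
Exactly 3 works: 3 values at 36 and 3 at 23 total 177; lower one of the high values by 8 (still ≥ 24) to hit 169.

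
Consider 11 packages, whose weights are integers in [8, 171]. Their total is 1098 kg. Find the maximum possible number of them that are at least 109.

If k of the values are ≥ 109, the total is ≥ 109k + 8(11 − k).
Setting 109k + 8(11 − k) ≤ 1098 gives 101k ≤ 1010, so k ≤ 10.
k = 10 is achieved by 10 values at 109 and 1 at 8, total 1098.

10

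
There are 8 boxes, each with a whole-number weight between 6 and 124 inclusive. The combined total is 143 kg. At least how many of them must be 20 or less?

If only k of them are at most 20, the other 8 − k are at least 21, so the total is at least (8 − k)·21 + k·6.
This is ≤ 143, so (8 − k)·21 + 6k ≤ 143, which gives k ≥ 2.
Exactly 2 works: 2 values at 6 and 6 at 21 total 138; raise one of the low values by 5 (still ≤ 20) to hit 143.

2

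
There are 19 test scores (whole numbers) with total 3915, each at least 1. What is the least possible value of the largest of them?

The 19 values sum to 3915, so their maximum is at least ⌈3915/19⌉ = 207.
Taking 18 copies of 206 and 1 copy of 207 gives exactly 3915, so 207 is attained.

207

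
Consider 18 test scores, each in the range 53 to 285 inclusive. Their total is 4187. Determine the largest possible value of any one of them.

Maximizing one value means minimizing the remaining 17.
The other 17 contribute at least 17 × 53 = 901, leaving at most 4187 − 901 = 3286.
But each score is capped at 285, so the maximum is 285.
Achievable: one at 285 and the other 17 totalling 3902, which fits since 17 × 53 ≤ 3902 ≤ 17 × 285.

285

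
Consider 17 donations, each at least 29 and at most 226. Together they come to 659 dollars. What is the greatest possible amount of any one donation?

To make one donation as large as possible, make the other 16 as small as possible.
The other 16 contribute at least 16 × 29 = 464, leaving at most 659 − 464 = 195.
Since 195 ≤ 226, this is achievable: one at 195 and 16 at 29.

195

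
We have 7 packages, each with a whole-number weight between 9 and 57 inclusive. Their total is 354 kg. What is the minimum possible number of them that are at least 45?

4

Suppose at most 7 − j of them reach 45; then j values are ≤ 44 and the rest ≤ 57.
The total is then ≤ 44·j + 57·(7 − j) = 399 − 13j. For this to be ≥ 354 we need j ≤ 3, so at least 7 − 3 = 4 must reach 45.
Exactly 4 works: 4 values at 57 and 3 at 44 total 360; lower one of the high values by 6 (still ≥ 45) to hit 354.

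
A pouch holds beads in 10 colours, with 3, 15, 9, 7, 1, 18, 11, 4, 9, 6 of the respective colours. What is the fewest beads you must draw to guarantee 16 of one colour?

In the worst case you take as many as possible of each colour without reaching 16: 3 + 15 + 9 + 7 + 1 + 15 + 11 + 4 + 9 + 6 = 80.
The next one must give 16 of some colour, so 80 + 1 = 81.

81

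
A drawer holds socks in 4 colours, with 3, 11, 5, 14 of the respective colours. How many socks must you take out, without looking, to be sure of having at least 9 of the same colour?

In the worst case you take as many as possible of each colour without reaching 9: 3 + 8 + 5 + 8 = 24.
The next one must give 9 of some colour, so 24 + 1 = 25.

25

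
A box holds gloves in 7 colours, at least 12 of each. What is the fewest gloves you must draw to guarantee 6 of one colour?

36

You could draw 5 of every colour without reaching 6 of any — 35 in all.
One more forces 6 of some colour, so 35 + 1 = 36.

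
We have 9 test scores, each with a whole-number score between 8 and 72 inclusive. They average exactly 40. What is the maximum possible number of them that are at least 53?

6

The total is 9 × 40 = 360.
With k values at 53 or above and the rest at least 8, the sum is at least 72 + 45k.
Since the sum is 360, we need 45k ≤ 288, i.e. k ≤ 6.
k = 6 is achieved by 6 values at 53 and 3 at 8, total 342; add 18 to one value (staying below 53) to reach 360.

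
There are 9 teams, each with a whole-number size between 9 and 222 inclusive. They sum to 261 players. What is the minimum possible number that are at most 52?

Let j be the number exceeding 52. Then the total is ≥ 53·j + 9·(9 − j) = 81 + 44j.
So 44j ≤ 180 and j ≤ 4; hence at least 9 − 4 = 5 are ≤ 52.
Exactly 5 works: 5 values at 9 and 4 at 53 total 257; raise one of the low values by 4 (still ≤ 52) to hit 261.

5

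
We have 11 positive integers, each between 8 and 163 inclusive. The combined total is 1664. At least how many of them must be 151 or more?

2

Each value short of 151 is at most 150, costing at least 163 − 150 = 13 against the maximum total of 1793.
We can afford to lose at most 1793 − 1664 = 129, so at most ⌊129/13⌋ = 9 fall short, and at least 2 are ≥ 151.
Exactly 2 works: 2 values at 163 and 9 at 150 total 1676; lower one of the high values by 12 (still ≥ 151) to hit 1664.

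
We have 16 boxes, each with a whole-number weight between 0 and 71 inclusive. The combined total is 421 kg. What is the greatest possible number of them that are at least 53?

7

Suppose k of them are at least 53. Those contribute at least 53 each and the other 16 − k at least 0 each.
So the total is at least 53k + 0(16 − k) = 0 + 53k. This must be ≤ 421, giving k ≤ 7.
k = 7 is achieved by 7 values at 53 and 9 at 0, total 371; add 50 to one value (staying below 53) to reach 421.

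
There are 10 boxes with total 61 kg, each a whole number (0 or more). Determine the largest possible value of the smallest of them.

The 10 values sum to 61, so their minimum is at most ⌊61/10⌋ = 6.
Equality holds with 9 values of 6 and 1 value of 7.

6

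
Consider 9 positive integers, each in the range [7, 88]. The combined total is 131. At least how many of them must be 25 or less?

6

Each value above 25 is at least 26, contributing at least 26 − 7 = 19 above the floor 7.
The sum exceeds the floor total 63 by 68, so at most ⌊68/19⌋ = 3 exceed 25, and at least 6 are ≤ 25.
Exactly 6 works: 6 values at 7 and 3 at 26 total 120; raise one of the low values by 11 (still ≤ 25) to hit 131.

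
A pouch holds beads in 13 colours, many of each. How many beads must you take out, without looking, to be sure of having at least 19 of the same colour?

235

You could draw 18 of every colour without reaching 19 of any — 234 in all.
One more forces 19 of some colour, so 234 + 1 = 235.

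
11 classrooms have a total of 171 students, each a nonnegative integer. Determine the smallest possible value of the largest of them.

16

Some value must be at least ⌈171/11⌉ = 16, since 11 × 15 = 165 < 171.
Achievable: 6 of them at 16 and 5 at 15 total 171.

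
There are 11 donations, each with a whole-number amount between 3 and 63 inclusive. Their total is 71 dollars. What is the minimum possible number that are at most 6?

2

If only k of them are at most 6, the other 11 − k are at least 7, so the total is at least (11 − k)·7 + k·3.
This is ≤ 71, so (11 − k)·7 + 3k ≤ 71, which gives k ≥ 2.
Exactly 2 works: 2 values at 3 and 9 at 7 total 69; raise one of the low values by 2 (still ≤ 6) to hit 71.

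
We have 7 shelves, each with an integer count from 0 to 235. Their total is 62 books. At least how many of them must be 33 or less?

Let j be the number exceeding 33. Then the total is ≥ 34·j + 0·(7 − j) = 0 + 34j.
So 34j ≤ 62 and j ≤ 1; hence at least 7 − 1 = 6 are ≤ 33.
Exactly 6 works: 6 values at 0 and 1 at 34 total 34; raise one of the low values by 28 (still ≤ 33) to hit 62.

6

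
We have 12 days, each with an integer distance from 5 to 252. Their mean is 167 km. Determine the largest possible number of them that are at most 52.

5

The total is 12 × 167 = 2004.
Suppose k of them are at most 52. Those contribute at most 52 each and the rest at most 252 each.
So the total is at most 52k + 252(12 − k) = 3024 − 200k. This must still be ≥ 2004, so k ≤ 5.
k = 5 is achieved by 5 values at 52 and 7 at 252, total 2024; lower one of the 252's by 20 (still > 52) to reach 2004.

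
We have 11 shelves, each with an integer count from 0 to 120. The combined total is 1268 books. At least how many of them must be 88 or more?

Each value short of 88 is at most 87, costing at least 120 − 87 = 33 against the maximum total of 1320.
We can afford to lose at most 1320 − 1268 = 52, so at most ⌊52/33⌋ = 1 fall short, and at least 10 are ≥ 88.
Exactly 10 works: 10 values at 120 and 1 at 87 total 1287; lower one of the high values by 19 (still ≥ 88) to hit 1268.

10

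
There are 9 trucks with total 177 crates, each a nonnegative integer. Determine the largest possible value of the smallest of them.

19

The average is 177/9 < 20, so some value is ≤ 19.
Achievable: 3 of them at 19 and 6 at 20 total 177.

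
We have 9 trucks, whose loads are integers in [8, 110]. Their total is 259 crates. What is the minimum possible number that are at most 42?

Let j be the number exceeding 42. Then the total is ≥ 43·j + 8·(9 − j) = 72 + 35j.
So 35j ≤ 187 and j ≤ 5; hence at least 9 − 5 = 4 are ≤ 42.
Exactly 4 works: 4 values at 8 and 5 at 43 total 247; raise one of the low values by 12 (still ≤ 42) to hit 259.

4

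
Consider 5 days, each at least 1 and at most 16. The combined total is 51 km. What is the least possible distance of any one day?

1

Minimizing one value means maximizing the remaining 4.
The other 4 can take up 4 × 16 = 64 ≥ 51 − 1, so one day can sit at its floor of 1.
Achievable: one at 1 and the other 4 totalling 50, which fits since 4 × 1 ≤ 50 ≤ 4 × 16.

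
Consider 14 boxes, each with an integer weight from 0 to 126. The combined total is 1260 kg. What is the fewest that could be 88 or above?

If only k of them are at least 88, the other 14 − k are at most 87, so the total is at most k·126 + (14 − k)·87.
This must reach 1260, so k·126 + (14 − k)·87 ≥ 1260, giving k ≥ 2.
Exactly 2 works: 2 values at 126 and 12 at 87 total 1296; lower one of the high values by 36 (still ≥ 88) to hit 1260.

2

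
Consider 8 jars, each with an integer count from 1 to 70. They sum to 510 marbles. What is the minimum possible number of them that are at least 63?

If only k of them are at least 63, the other 8 − k are at most 62, so the total is at most k·70 + (8 − k)·62.
This must reach 510, so k·70 + (8 − k)·62 ≥ 510, giving k ≥ 2.
Exactly 2 works: 2 values at 70 and 6 at 62 total 512; lower one of the high values by 2 (still ≥ 63) to hit 510.

2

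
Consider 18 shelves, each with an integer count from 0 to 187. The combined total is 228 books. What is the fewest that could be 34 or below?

12

Let j be the number exceeding 34. Then the total is ≥ 35·j + 0·(18 − j) = 0 + 35j.
So 35j ≤ 228 and j ≤ 6; hence at least 18 − 6 = 12 are ≤ 34.
Exactly 12 works: 12 values at 0 and 6 at 35 total 210; raise one of the low values by 18 (still ≤ 34) to hit 228.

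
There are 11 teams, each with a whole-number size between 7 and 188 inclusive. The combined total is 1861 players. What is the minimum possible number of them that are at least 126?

8

Each value short of 126 is at most 125, costing at least 188 − 125 = 63 against the maximum total of 2068.
We can afford to lose at most 2068 − 1861 = 207, so at most ⌊207/63⌋ = 3 fall short, and at least 8 are ≥ 126.
Exactly 8 works: 8 values at 188 and 3 at 125 total 1879; lower one of the high values by 18 (still ≥ 126) to hit 1861.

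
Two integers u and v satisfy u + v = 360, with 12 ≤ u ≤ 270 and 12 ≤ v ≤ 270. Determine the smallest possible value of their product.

uv = u(360 − u) is concave in u, so over [90, 270] it is minimized at an endpoint.
At the endpoint u = 90, v = 360 − 90 = 270, so uv = 90 × 270 = 24300.

24300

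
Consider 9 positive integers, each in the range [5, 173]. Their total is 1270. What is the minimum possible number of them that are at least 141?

Suppose at most 9 − j of them reach 141; then j values are ≤ 140 and the rest ≤ 173.
The total is then ≤ 140·j + 173·(9 − j) = 1557 − 33j. For this to be ≥ 1270 we need j ≤ 8, so at least 9 − 8 = 1 must reach 141.
Exactly 1 works: 1 value at 173 and 8 at 140 total 1293; lower one of the high values by 23 (still ≥ 141) to hit 1270.

1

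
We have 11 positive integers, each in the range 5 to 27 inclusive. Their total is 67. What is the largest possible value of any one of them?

Maximizing one value means minimizing the remaining 10.
The other 10 contribute at least 10 × 5 = 50, leaving at most 67 − 50 = 17.
Since 17 ≤ 27, this is achievable: one at 17 and 10 at 5.

17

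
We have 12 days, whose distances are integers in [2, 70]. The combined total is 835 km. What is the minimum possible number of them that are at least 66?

11

Each value short of 66 is at most 65, costing at least 70 − 65 = 5 against the maximum total of 840.
We can afford to lose at most 840 − 835 = 5, so at most ⌊5/5⌋ = 1 fall short, and at least 11 are ≥ 66.
Exactly 11 works: 11 values at 70 and 1 at 65 total 835.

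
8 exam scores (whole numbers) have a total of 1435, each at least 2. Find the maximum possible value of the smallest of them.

The average is 1435/8 < 180, so some value is ≤ 179.
Achievable: 5 of them at 179 and 3 at 180 total 1435.

179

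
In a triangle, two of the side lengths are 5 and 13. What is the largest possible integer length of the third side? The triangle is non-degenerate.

17

The third side must be less than 5 + 13 = 18.
The largest integer below 18 is 17.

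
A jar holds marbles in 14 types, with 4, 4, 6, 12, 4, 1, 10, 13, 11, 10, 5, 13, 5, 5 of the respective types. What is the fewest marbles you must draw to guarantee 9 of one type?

83

In the worst case you take as many as possible of each type without reaching 9: 4 + 4 + 6 + 8 + 4 + 1 + 8 + 8 + 8 + 8 + 5 + 8 + 5 + 5 = 82.
The next one must give 9 of some type, so 82 + 1 = 83.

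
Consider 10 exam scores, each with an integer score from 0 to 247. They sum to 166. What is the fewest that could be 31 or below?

5

If only k of them are at most 31, the other 10 − k are at least 32, so the total is at least (10 − k)·32 + k·0.
This is ≤ 166, so (10 − k)·32 + 0k ≤ 166, which gives k ≥ 5.
Exactly 5 works: 5 values at 0 and 5 at 32 total 160; raise one of the low values by 6 (still ≤ 31) to hit 166.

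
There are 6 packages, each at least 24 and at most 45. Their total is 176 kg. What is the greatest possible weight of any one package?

To make one package as large as possible, make the other 5 as small as possible.
The other 5 contribute at least 5 × 24 = 120, leaving at most 176 − 120 = 56.
But each package is capped at 45, so the maximum is 45.
Achievable: one at 45 and the other 5 totalling 131, which fits since 5 × 24 ≤ 131 ≤ 5 × 45.

45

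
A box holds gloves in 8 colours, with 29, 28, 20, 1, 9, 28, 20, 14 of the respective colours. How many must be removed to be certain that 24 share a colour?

134

In the worst case you take as many as possible of each colour without reaching 24: 23 + 23 + 20 + 1 + 9 + 23 + 20 + 14 = 133.
The next one must give 24 of some colour, so 133 + 1 = 134.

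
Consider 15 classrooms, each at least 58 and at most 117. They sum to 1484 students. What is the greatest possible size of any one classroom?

117

To make one classroom as large as possible, make the other 14 as small as possible.
The other 14 contribute at least 14 × 58 = 812, leaving at most 1484 − 812 = 672.
But each classroom is capped at 117, so the maximum is 117.
Achievable: one at 117 and the other 14 totalling 1367, which fits since 14 × 58 ≤ 1367 ≤ 14 × 117.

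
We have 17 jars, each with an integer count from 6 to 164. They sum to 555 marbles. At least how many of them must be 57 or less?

9

Each value above 57 is at least 58, contributing at least 58 − 6 = 52 above the floor 6.
The sum exceeds the floor total 102 by 453, so at most ⌊453/52⌋ = 8 exceed 57, and at least 9 are ≤ 57.
Exactly 9 works: 9 values at 6 and 8 at 58 total 518; raise one of the low values by 37 (still ≤ 57) to hit 555.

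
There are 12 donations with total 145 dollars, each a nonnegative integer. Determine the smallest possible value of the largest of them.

13

Some value must be at least ⌈145/12⌉ = 13, since 12 × 12 = 144 < 145.
Achievable: 1 of them at 13 and 11 at 12 total 145.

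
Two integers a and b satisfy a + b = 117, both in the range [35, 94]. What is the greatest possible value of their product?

For a fixed sum, the product ab is largest when a and b are as close as possible.
Taking a = 58 and b = 59 (both in [35, 94]) gives ab = 3422.

3422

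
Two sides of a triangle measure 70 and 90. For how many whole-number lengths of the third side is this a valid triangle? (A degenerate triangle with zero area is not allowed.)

139

The triangle inequality gives |70 − 90| < c < 70 + 90, i.e. 20 < c < 160.
So c can be any integer from 21 to 159: 139 values.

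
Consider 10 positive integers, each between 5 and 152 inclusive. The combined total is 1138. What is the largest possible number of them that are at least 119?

Suppose k of them are at least 119. Those contribute at least 119 each and the other 10 − k at least 5 each.
So the total is at least 119k + 5(10 − k) = 50 + 114k. This must be ≤ 1138, giving k ≤ 9.
k = 9 is achieved by 9 values at 119 and 1 at 5, total 1076; add 62 to one value (staying below 119) to reach 1138.

9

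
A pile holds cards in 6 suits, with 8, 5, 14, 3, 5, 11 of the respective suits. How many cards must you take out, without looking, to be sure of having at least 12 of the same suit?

44

In the worst case you take as many as possible of each suit without reaching 12: 8 + 5 + 11 + 3 + 5 + 11 = 43.
The next one must give 12 of some suit, so 43 + 1 = 44.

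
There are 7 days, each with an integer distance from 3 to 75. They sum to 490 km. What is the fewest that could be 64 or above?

5

Suppose at most 7 − j of them reach 64; then j values are ≤ 63 and the rest ≤ 75.
The total is then ≤ 63·j + 75·(7 − j) = 525 − 12j. For this to be ≥ 490 we need j ≤ 2, so at least 7 − 2 = 5 must reach 64.
Exactly 5 works: 5 values at 75 and 2 at 63 total 501; lower one of the high values by 11 (still ≥ 64) to hit 490.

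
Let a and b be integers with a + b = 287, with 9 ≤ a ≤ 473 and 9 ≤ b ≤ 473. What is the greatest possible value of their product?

20592

With a + b fixed, ab peaks when the two are closest together.
Taking a = 143 and b = 144 (both in [9, 473]) gives ab = 20592.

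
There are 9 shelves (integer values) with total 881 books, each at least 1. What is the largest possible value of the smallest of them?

The 9 values sum to 881, so their minimum is at most ⌊881/9⌋ = 97.
Equality holds with 1 value of 97 and 8 values of 98.

97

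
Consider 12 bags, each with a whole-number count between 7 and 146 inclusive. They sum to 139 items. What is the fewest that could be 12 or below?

3

If only k of them are at most 12, the other 12 − k are at least 13, so the total is at least (12 − k)·13 + k·7.
This is ≤ 139, so (12 − k)·13 + 7k ≤ 139, which gives k ≥ 3.
Exactly 3 works: 3 values at 7 and 9 at 13 total 138; raise one of the low values by 1 (still ≤ 12) to hit 139.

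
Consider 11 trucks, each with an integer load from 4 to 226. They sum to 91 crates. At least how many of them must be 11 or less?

6

Each value above 11 is at least 12, contributing at least 12 − 4 = 8 above the floor 4.
The sum exceeds the floor total 44 by 47, so at most ⌊47/8⌋ = 5 exceed 11, and at least 6 are ≤ 11.
Exactly 6 works: 6 values at 4 and 5 at 12 total 84; raise one of the low values by 7 (still ≤ 11) to hit 91.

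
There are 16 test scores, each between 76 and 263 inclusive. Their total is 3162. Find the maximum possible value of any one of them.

Maximizing one value means minimizing the remaining 15.
The other 15 contribute at least 15 × 76 = 1140, leaving at most 3162 − 1140 = 2022.
But each score is capped at 263, so the maximum is 263.
Achievable: one at 263 and the other 15 totalling 2899, which fits since 15 × 76 ≤ 2899 ≤ 15 × 263.

263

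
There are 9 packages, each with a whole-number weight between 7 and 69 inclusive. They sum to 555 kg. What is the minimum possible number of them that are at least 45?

7

If only k of them are at least 45, the other 9 − k are at most 44, so the total is at most k·69 + (9 − k)·44.
This must reach 555, so k·69 + (9 − k)·44 ≥ 555, giving k ≥ 7.
Exactly 7 works: 7 values at 69 and 2 at 44 total 571; lower one of the high values by 16 (still ≥ 45) to hit 555.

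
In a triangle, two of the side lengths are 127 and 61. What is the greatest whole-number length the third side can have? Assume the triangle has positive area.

The third side must be less than 127 + 61 = 188.
The largest integer below 188 is 187.

187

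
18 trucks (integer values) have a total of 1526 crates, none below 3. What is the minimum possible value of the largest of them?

85

If every one of the 18 were at most 84, the total would be at most 18 × 84 = 1512 < 1526.
Achievable: 14 of them at 85 and 4 at 84 total 1526.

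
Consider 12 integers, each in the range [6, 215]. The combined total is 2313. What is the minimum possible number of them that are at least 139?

9

Each value short of 139 is at most 138, costing at least 215 − 138 = 77 against the maximum total of 2580.
We can afford to lose at most 2580 − 2313 = 267, so at most ⌊267/77⌋ = 3 fall short, and at least 9 are ≥ 139.
Exactly 9 works: 9 values at 215 and 3 at 138 total 2349; lower one of the high values by 36 (still ≥ 139) to hit 2313.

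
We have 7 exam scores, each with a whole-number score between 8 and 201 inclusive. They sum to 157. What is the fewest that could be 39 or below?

4

If only k of them are at most 39, the other 7 − k are at least 40, so the total is at least (7 − k)·40 + k·8.
This is ≤ 157, so (7 − k)·40 + 8k ≤ 157, which gives k ≥ 4.
Exactly 4 works: 4 values at 8 and 3 at 40 total 152; raise one of the low values by 5 (still ≤ 39) to hit 157.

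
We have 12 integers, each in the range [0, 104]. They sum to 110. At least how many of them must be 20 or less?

7

Each value above 20 is at least 21, contributing at least 21 − 0 = 21 above the floor 0.
The sum exceeds the floor total 0 by 110, so at most ⌊110/21⌋ = 5 exceed 20, and at least 7 are ≤ 20.
Exactly 7 works: 7 values at 0 and 5 at 21 total 105; raise one of the low values by 5 (still ≤ 20) to hit 110.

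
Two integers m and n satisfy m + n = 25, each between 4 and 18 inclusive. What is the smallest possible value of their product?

For a fixed sum, mn is smallest when m and n are as far apart as possible.
At the endpoint m = 7, n = 25 − 7 = 18, so mn = 7 × 18 = 126.

126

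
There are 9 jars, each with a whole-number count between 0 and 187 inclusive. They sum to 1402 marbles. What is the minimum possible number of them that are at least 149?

2

Suppose at most 9 − j of them reach 149; then j values are ≤ 148 and the rest ≤ 187.
The total is then ≤ 148·j + 187·(9 − j) = 1683 − 39j. For this to be ≥ 1402 we need j ≤ 7, so at least 9 − 7 = 2 must reach 149.
Exactly 2 works: 2 values at 187 and 7 at 148 total 1410; lower one of the high values by 8 (still ≥ 149) to hit 1402.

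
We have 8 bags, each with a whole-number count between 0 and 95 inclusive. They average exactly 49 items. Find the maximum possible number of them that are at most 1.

3

The total is 8 × 49 = 392.
Each value at 1 or below falls at least 95 − 1 = 94 short of the ceiling 95.
The ceiling total is 8 × 95 = 760, and we need 392, so at most ⌊(760 − 392)/94⌋ = 3 can be that low.
k = 3 is achieved by 3 values at 1 and 5 at 95, total 478; lower one of the 95's by 86 (still > 1) to reach 392.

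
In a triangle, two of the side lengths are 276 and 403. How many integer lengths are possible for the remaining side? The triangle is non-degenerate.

551

The triangle inequality gives |276 − 403| < c < 276 + 403, i.e. 127 < c < 679.
So c can be any integer from 128 to 678: 551 values.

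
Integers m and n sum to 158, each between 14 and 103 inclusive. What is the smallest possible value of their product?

5665

For a fixed sum, mn is smallest when m and n are as far apart as possible.
The extreme feasible split is m = 55, n = 103, giving mn = 5665.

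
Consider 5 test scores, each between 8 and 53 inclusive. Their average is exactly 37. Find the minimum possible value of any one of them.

Minimizing one value means maximizing the remaining 4.
The total is 5 × 37 = 185.
The other 4 can take up 4 × 53 = 212 ≥ 185 − 8, so one score can sit at its floor of 8.
Achievable: one at 8 and the other 4 totalling 177, which fits since 4 × 8 ≤ 177 ≤ 4 × 53.

8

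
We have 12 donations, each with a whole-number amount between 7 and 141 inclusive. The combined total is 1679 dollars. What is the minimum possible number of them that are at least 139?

Each value short of 139 is at most 138, costing at least 141 − 138 = 3 against the maximum total of 1692.
We can afford to lose at most 1692 − 1679 = 13, so at most ⌊13/3⌋ = 4 fall short, and at least 8 are ≥ 139.
Exactly 8 works: 8 values at 141 and 4 at 138 total 1680; lower one of the high values by 1 (still ≥ 139) to hit 1679.

8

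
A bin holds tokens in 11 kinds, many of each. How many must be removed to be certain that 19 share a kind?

199

In the worst case you draw 18 of each of the 11 kinds: 11 × 18 = 198.
One more forces 19 of some kind, so 198 + 1 = 199.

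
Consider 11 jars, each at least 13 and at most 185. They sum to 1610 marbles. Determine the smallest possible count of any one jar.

13

Minimizing one value means maximizing the remaining 10.
The other 10 can take up 10 × 185 = 1850 ≥ 1610 − 13, so one jar can sit at its floor of 13.
Achievable: one at 13 and the other 10 totalling 1597, which fits since 10 × 13 ≤ 1597 ≤ 10 × 185.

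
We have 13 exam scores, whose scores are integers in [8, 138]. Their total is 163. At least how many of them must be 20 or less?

9

Let j be the number exceeding 20. Then the total is ≥ 21·j + 8·(13 − j) = 104 + 13j.
So 13j ≤ 59 and j ≤ 4; hence at least 13 − 4 = 9 are ≤ 20.
Exactly 9 works: 9 values at 8 and 4 at 21 total 156; raise one of the low values by 7 (still ≤ 20) to hit 163.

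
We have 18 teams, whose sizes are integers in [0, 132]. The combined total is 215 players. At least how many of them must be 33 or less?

12

If only k of them are at most 33, the other 18 − k are at least 34, so the total is at least (18 − k)·34 + k·0.
This is ≤ 215, so (18 − k)·34 + 0k ≤ 215, which gives k ≥ 12.
Exactly 12 works: 12 values at 0 and 6 at 34 total 204; raise one of the low values by 11 (still ≤ 33) to hit 215.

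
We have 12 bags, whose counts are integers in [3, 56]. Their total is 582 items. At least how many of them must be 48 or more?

2

Each value short of 48 is at most 47, costing at least 56 − 47 = 9 against the maximum total of 672.
We can afford to lose at most 672 − 582 = 90, so at most ⌊90/9⌋ = 10 fall short, and at least 2 are ≥ 48.
Exactly 2 works: 2 values at 56 and 10 at 47 total 582.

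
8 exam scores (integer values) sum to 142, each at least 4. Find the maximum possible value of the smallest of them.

The 8 values sum to 142, so their minimum is at most ⌊142/8⌋ = 17.
Taking 2 copies of 17 and 6 copies of 18 gives exactly 142, so 17 is attained.

17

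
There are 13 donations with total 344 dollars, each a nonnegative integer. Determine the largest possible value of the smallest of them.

26

If every one of the 13 were at least 27, the total would be at least 13 × 27 = 351 > 344.
Taking 7 copies of 26 and 6 copies of 27 gives exactly 344, so 26 is attained.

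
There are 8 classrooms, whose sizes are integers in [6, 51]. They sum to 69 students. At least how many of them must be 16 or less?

7

Let j be the number exceeding 16. Then the total is ≥ 17·j + 6·(8 − j) = 48 + 11j.
So 11j ≤ 21 and j ≤ 1; hence at least 8 − 1 = 7 are ≤ 16.
Exactly 7 works: 7 values at 6 and 1 at 17 total 59; raise one of the low values by 10 (still ≤ 16) to hit 69.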